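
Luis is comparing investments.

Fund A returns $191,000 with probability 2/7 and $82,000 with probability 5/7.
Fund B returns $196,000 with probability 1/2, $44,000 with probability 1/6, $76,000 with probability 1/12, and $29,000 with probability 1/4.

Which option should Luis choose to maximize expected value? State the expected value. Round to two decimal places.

Fund A = 2/7 × 191000 + 5/7 × 82000 = 54571.4286 + 58571.4286 = 113142.8571
Fund B = 1/2 × 196000 + 1/6 × 44000 + 1/12 × 76000 + 1/4 × 29000 = 98000 + 7333.3333 + 6333.3333 + 7250 = 118916.6667

Fund B ($118,916.67)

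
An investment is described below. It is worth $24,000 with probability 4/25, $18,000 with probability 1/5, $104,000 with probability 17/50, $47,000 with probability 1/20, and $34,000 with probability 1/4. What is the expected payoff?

$53,650

EV = 4/25 × 24000 + 1/5 × 18000 + 17/50 × 104000 + 1/20 × 47000 + 1/4 × 34000 = 3840 + 3600 + 35360 + 2350 + 8500 = 53650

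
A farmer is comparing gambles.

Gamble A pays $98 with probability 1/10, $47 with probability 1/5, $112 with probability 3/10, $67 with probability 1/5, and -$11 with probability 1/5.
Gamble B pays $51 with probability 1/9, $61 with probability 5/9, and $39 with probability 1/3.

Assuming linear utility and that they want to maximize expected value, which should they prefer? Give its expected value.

Gamble A ($64)

Gamble A = 1/10 × 98 + 1/5 × 47 + 3/10 × 112 + 1/5 × 67 + 1/5 × (-11) = 9.8 + 9.4 + 33.6 + 13.4 − 2.2 = 64
Gamble B = 1/9 × 51 + 5/9 × 61 + 1/3 × 39 = 5.6667 + 33.8889 + 13 = 52.5556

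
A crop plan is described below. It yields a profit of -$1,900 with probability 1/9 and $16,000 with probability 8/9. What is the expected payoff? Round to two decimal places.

EV = 1/9 × (-1900) + 8/9 × 16000 = -211.1111 + 14222.2222 = 14011.1111

$14,011.11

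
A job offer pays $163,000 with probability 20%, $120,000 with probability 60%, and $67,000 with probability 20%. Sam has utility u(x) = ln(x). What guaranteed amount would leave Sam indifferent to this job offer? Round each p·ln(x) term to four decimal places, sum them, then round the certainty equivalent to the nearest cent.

E[u] = 0.2·ln(163000) + 0.6·ln(120000) + 0.2·ln(67000) = 2.4003 + 7.0171 + 2.2225 = 11.6399
CE = e^11.6399 ≈ 113538.81

$113,538.81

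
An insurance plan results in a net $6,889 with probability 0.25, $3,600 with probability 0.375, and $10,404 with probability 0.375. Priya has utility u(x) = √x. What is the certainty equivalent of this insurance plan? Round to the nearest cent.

$6,642.25

E[u] = 0.25·√6889 + 0.375·√3600 + 0.375·√10404 = 0.25·83 + 0.375·60 + 0.375·102 = 81.5
CE = (81.5)² = 6642.25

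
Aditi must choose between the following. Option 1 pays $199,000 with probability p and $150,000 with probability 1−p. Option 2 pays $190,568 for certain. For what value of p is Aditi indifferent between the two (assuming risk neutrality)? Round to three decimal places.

p·199000 + (1−p)·150000 = 190568
49000p + 150000 = 190568
p = (190568 − 150000) / 49000

p = 0.828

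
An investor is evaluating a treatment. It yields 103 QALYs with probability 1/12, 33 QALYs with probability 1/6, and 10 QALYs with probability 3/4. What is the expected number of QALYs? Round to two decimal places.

EV = 1/12 × 103 + 1/6 × 33 + 3/4 × 10 = 8.5833 + 5.5 + 7.5 = 21.5833

21.58 QALYs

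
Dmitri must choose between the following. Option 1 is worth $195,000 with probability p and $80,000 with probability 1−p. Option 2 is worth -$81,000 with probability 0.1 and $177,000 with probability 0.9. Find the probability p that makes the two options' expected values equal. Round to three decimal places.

EV(Option 2) = 0.1 × (-81000) + 0.9 × 177000 = -8100 + 159300 = 151200
p·195000 + (1−p)·80000 = 151200
115000p + 80000 = 151200
p = (151200 − 80000) / 115000

p = 0.619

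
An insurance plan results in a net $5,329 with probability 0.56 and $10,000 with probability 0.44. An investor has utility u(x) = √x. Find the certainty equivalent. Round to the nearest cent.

E[u] = 0.56·√5329 + 0.44·√10000 = 0.56·73 + 0.44·100 = 84.88
CE = (84.88)² = 7204.6144

$7,204.61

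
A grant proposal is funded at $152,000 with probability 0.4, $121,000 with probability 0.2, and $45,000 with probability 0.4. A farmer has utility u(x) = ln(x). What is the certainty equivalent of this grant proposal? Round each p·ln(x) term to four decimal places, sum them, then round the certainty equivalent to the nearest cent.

E[u] = 0.4·ln(152000) + 0.2·ln(121000) + 0.4·ln(45000) = 4.7727 + 2.3407 + 4.2858 = 11.3992
CE = e^11.3992 ≈ 89250.29

$89,250.29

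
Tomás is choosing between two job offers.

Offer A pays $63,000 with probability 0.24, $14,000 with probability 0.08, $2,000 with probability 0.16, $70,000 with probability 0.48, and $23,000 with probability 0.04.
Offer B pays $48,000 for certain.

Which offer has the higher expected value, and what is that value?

Offer A ($51,080)

Offer A = 0.24 × 63000 + 0.08 × 14000 + 0.16 × 2000 + 0.48 × 70000 + 0.04 × 23000 = 15120 + 1120 + 320 + 33600 + 920 = 51080
Offer B: 48000 (certain)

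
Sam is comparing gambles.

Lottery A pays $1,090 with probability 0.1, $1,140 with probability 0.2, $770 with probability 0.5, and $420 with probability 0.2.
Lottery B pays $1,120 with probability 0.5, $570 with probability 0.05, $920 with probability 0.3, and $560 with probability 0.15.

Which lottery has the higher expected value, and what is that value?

Lottery A = 0.1 × 1090 + 0.2 × 1140 + 0.5 × 770 + 0.2 × 420 = 109 + 228 + 385 + 84 = 806
Lottery B = 0.5 × 1120 + 0.05 × 570 + 0.3 × 920 + 0.15 × 560 = 560 + 28.5 + 276 + 84 = 948.5

Lottery B ($948.50)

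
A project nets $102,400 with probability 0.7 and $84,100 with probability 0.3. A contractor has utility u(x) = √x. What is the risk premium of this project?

$189

E[u] = 0.7·√102400 + 0.3·√84100 = 0.7·320 + 0.3·290 = 311
CE = (311)² = 96721
Risk premium = EV − CE = 96910 − 96721 = 189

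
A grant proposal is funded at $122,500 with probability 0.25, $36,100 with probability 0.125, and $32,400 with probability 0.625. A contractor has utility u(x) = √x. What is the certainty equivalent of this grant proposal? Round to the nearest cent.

E[u] = 0.25·√122500 + 0.125·√36100 + 0.625·√32400 = 0.25·350 + 0.125·190 + 0.625·180 = 223.75
CE = (223.75)² = 50064.0625

$50,064.06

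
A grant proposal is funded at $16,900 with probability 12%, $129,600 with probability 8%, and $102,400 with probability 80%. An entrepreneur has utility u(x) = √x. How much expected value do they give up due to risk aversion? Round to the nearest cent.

E[u] = 0.12·√16900 + 0.08·√129600 + 0.8·√102400 = 0.12·130 + 0.08·360 + 0.8·320 = 300.4
CE = (300.4)² = 90240.16
Risk premium = EV − CE = 94316 − 90240.16 = 4075.84

$4,075.84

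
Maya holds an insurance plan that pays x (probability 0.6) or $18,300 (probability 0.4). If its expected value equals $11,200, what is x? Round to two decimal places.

0.6·x + 0.4·18300 = 11200
0.6·x = 11200 − 7320 = 3880
x = 3880 / 0.6 = 6466.6667

x = $6,466.67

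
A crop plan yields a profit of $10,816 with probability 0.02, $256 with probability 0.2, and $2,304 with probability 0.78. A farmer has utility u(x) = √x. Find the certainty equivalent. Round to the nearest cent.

$1,825.00

E[u] = 0.02·√10816 + 0.2·√256 + 0.78·√2304 = 0.02·104 + 0.2·16 + 0.78·48 = 42.72
CE = (42.72)² = 1824.9984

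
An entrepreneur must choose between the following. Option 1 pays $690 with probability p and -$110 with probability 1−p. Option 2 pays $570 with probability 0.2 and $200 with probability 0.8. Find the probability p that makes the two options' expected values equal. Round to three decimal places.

EV(Option 2) = 0.2 × 570 + 0.8 × 200 = 114 + 160 = 274
p·690 + (1−p)·(-110) = 274
800p − 110 = 274
p = (274 + 110) / 800

p = 0.480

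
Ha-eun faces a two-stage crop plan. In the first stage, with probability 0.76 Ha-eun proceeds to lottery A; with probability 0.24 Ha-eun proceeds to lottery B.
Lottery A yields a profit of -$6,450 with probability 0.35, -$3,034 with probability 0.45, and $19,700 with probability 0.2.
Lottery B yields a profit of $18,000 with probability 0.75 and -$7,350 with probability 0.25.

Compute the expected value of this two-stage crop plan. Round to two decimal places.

EV(A) = 0.35 × (-6450) + 0.45 × (-3034) + 0.2 × 19700 = -2257.5 − 1365.3 + 3940 = 317.2
EV(B) = 0.75 × 18000 + 0.25 × (-7350) = 13500 − 1837.5 = 11662.5
Overall = 0.76 × 317.2 + 0.24 × 11662.5 = 241.072 + 2799 = 3040.072

$3,040.07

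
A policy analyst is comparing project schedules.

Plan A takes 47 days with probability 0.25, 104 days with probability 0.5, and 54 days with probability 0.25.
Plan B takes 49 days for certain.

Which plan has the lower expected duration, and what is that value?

Plan B (49 days)

Plan A = 0.25 × 47 + 0.5 × 104 + 0.25 × 54 = 11.75 + 52 + 13.5 = 77.25
Plan B: 49 (certain)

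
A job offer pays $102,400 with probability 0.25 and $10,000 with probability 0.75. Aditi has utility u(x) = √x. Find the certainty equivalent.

$24,025

E[u] = 0.25·√102400 + 0.75·√10000 = 0.25·320 + 0.75·100 = 155
CE = (155)² = 24025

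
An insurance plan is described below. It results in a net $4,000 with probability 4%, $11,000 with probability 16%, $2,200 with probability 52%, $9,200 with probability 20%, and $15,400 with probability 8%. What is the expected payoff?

$6,136

EV = 0.04 × 4000 + 0.16 × 11000 + 0.52 × 2200 + 0.2 × 9200 + 0.08 × 15400 = 160 + 1760 + 1144 + 1840 + 1232 = 6136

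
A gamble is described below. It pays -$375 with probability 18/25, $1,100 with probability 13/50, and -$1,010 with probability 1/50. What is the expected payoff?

-$4.20

EV = 18/25 × (-375) + 13/50 × 1100 + 1/50 × (-1010) = -270 + 286 − 20.2 = -4.2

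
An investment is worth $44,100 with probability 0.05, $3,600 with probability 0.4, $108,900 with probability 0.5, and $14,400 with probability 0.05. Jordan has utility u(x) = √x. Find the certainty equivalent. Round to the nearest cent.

$42,230.25

E[u] = 0.05·√44100 + 0.4·√3600 + 0.5·√108900 + 0.05·√14400 = 0.05·210 + 0.4·60 + 0.5·330 + 0.05·120 = 205.5
CE = (205.5)² = 42230.25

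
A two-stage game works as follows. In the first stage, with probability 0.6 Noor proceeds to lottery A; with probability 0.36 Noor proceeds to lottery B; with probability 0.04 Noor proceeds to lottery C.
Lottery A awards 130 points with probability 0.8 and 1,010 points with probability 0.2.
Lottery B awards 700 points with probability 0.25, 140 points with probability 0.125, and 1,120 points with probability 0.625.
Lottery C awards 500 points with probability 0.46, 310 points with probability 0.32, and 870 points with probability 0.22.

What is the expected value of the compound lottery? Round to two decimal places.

525.72 points

EV(A) = 0.8 × 130 + 0.2 × 1010 = 104 + 202 = 306
EV(B) = 0.25 × 700 + 0.125 × 140 + 0.625 × 1120 = 175 + 17.5 + 700 = 892.5
EV(C) = 0.46 × 500 + 0.32 × 310 + 0.22 × 870 = 230 + 99.2 + 191.4 = 520.6
Overall = 0.6 × 306 + 0.36 × 892.5 + 0.04 × 520.6 = 183.6 + 321.3 + 20.824 = 525.724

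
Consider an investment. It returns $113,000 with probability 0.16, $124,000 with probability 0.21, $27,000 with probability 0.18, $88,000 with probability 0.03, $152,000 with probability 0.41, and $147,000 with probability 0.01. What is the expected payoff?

$115,410

EV = 0.16 × 113000 + 0.21 × 124000 + 0.18 × 27000 + 0.03 × 88000 + 0.41 × 152000 + 0.01 × 147000 = 18080 + 26040 + 4860 + 2640 + 62320 + 1470 = 115410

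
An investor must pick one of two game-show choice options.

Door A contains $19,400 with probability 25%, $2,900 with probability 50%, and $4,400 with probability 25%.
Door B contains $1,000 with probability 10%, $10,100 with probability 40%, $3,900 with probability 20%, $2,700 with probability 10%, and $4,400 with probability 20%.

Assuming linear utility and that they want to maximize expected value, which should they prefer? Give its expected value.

Door A = 0.25 × 19400 + 0.5 × 2900 + 0.25 × 4400 = 4850 + 1450 + 1100 = 7400
Door B = 0.1 × 1000 + 0.4 × 10100 + 0.2 × 3900 + 0.1 × 2700 + 0.2 × 4400 = 100 + 4040 + 780 + 270 + 880 = 6070

Door A ($7,400)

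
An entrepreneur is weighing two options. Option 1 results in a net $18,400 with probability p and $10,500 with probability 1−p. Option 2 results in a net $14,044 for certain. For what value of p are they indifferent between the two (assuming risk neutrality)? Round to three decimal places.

p = 0.449

p·18400 + (1−p)·10500 = 14044
7900p + 10500 = 14044
p = (14044 − 10500) / 7900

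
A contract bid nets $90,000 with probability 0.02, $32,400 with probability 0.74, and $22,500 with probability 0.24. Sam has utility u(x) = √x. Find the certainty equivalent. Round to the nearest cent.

$30,695.04

E[u] = 0.02·√90000 + 0.74·√32400 + 0.24·√22500 = 0.02·300 + 0.74·180 + 0.24·150 = 175.2
CE = (175.2)² = 30695.04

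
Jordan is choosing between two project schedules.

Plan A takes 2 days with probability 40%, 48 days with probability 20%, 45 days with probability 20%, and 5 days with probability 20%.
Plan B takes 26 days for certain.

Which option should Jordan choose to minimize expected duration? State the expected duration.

Plan A = 0.4 × 2 + 0.2 × 48 + 0.2 × 45 + 0.2 × 5 = 0.8 + 9.6 + 9 + 1 = 20.4
Plan B: 26 (certain)

Plan A (20.4 days)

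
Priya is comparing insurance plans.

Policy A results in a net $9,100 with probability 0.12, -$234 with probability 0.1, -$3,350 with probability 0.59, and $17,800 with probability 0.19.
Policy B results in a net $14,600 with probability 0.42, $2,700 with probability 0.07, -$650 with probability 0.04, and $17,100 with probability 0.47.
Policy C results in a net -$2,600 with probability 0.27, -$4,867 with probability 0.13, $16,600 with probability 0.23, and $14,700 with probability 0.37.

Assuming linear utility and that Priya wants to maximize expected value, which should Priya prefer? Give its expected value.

Policy B ($14,332)

Policy A = 0.12 × 9100 + 0.1 × (-234) + 0.59 × (-3350) + 0.19 × 17800 = 1092 − 23.4 − 1976.5 + 3382 = 2474.1
Policy B = 0.42 × 14600 + 0.07 × 2700 + 0.04 × (-650) + 0.47 × 17100 = 6132 + 189 − 26 + 8037 = 14332
Policy C = 0.27 × (-2600) + 0.13 × (-4867) + 0.23 × 16600 + 0.37 × 14700 = -702 − 632.71 + 3818 + 5439 = 7922.29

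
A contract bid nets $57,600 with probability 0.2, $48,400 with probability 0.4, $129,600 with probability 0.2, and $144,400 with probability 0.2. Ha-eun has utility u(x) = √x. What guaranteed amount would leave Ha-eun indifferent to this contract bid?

$80,656

E[u] = 0.2·√57600 + 0.4·√48400 + 0.2·√129600 + 0.2·√144400 = 0.2·240 + 0.4·220 + 0.2·360 + 0.2·380 = 284
CE = (284)² = 80656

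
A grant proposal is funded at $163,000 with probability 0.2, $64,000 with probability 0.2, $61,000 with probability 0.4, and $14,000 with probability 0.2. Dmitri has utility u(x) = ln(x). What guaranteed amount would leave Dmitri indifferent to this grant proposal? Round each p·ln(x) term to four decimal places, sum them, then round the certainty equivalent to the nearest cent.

E[u] = 0.2·ln(163000) + 0.2·ln(64000) + 0.4·ln(61000) + 0.2·ln(14000) = 2.4003 + 2.2133 + 4.4075 + 1.9094 = 10.9305
CE = e^10.9305 ≈ 55854.20

$55,854.20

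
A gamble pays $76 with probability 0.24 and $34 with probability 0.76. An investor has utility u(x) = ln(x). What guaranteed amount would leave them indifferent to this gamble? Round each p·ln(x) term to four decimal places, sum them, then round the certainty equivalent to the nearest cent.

E[u] = 0.24·ln(76) + 0.76·ln(34) = 1.0394 + 2.6800 = 3.7194
CE = e^3.7194 ≈ 41.24

$41.24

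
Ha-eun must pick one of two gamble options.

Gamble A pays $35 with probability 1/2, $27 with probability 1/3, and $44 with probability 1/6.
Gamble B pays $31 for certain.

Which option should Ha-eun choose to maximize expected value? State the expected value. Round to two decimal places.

Gamble A = 1/2 × 35 + 1/3 × 27 + 1/6 × 44 = 17.5 + 9 + 7.3333 = 33.8333
Gamble B: 31 (certain)

Gamble A ($33.83)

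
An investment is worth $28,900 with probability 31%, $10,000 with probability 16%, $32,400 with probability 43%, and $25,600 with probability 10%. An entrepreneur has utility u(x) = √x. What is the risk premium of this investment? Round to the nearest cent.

$774.59

E[u] = 0.31·√28900 + 0.16·√10000 + 0.43·√32400 + 0.1·√25600 = 0.31·170 + 0.16·100 + 0.43·180 + 0.1·160 = 162.1
CE = (162.1)² = 26276.41
Risk premium = EV − CE = 27051 − 26276.41 = 774.59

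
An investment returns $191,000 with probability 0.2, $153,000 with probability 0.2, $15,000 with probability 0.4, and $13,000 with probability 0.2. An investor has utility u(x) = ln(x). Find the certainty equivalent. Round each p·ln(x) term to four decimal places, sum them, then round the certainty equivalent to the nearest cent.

$38,576.56

E[u] = 0.2·ln(191000) + 0.2·ln(153000) + 0.4·ln(15000) + 0.2·ln(13000) = 2.4320 + 2.3876 + 3.8463 + 1.8945 = 10.5604
CE = e^10.5604 ≈ 38576.56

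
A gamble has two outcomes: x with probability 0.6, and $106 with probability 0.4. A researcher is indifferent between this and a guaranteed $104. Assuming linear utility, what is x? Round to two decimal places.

0.6·x + 0.4·106 = 104
0.6·x = 104 − 42.4 = 61.6
x = 61.6 / 0.6 = 102.6667

x = $102.67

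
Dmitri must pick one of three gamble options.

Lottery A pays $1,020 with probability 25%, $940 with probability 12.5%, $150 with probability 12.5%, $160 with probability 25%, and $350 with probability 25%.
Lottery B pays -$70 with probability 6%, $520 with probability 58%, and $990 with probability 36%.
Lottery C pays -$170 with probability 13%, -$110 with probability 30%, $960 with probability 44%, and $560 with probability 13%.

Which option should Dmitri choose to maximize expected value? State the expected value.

Lottery A = 0.25 × 1020 + 0.125 × 940 + 0.125 × 150 + 0.25 × 160 + 0.25 × 350 = 255 + 117.5 + 18.75 + 40 + 87.5 = 518.75
Lottery B = 0.06 × (-70) + 0.58 × 520 + 0.36 × 990 = -4.2 + 301.6 + 356.4 = 653.8
Lottery C = 0.13 × (-170) + 0.3 × (-110) + 0.44 × 960 + 0.13 × 560 = -22.1 − 33 + 422.4 + 72.8 = 440.1

Lottery B ($653.80)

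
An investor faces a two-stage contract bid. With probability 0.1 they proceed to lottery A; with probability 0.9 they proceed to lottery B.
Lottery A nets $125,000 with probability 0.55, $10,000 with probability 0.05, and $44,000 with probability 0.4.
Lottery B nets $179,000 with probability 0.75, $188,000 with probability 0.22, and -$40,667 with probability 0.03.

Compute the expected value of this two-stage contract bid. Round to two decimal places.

$165,635.99

EV(A) = 0.55 × 125000 + 0.05 × 10000 + 0.4 × 44000 = 68750 + 500 + 17600 = 86850
EV(B) = 0.75 × 179000 + 0.22 × 188000 + 0.03 × (-40667) = 134250 + 41360 − 1220.01 = 174389.99
Overall = 0.1 × 86850 + 0.9 × 174389.99 = 8685 + 156950.991 = 165635.991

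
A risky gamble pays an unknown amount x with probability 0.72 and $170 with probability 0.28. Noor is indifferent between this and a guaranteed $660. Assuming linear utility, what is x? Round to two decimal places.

x = $850.56

0.72·x + 0.28·170 = 660
0.72·x = 660 − 47.6 = 612.4
x = 612.4 / 0.72 = 850.5556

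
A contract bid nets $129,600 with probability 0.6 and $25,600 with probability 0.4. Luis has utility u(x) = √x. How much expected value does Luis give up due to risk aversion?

$9,600

E[u] = 0.6·√129600 + 0.4·√25600 = 0.6·360 + 0.4·160 = 280
CE = (280)² = 78400
Risk premium = EV − CE = 88000 − 78400 = 9600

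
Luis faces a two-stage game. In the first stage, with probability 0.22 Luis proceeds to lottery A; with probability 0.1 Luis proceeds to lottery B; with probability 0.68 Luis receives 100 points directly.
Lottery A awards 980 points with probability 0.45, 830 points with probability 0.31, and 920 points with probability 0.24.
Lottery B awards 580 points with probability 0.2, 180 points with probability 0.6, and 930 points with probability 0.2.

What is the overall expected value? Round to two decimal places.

311.20 points

EV(A) = 0.45 × 980 + 0.31 × 830 + 0.24 × 920 = 441 + 257.3 + 220.8 = 919.1
EV(B) = 0.2 × 580 + 0.6 × 180 + 0.2 × 930 = 116 + 108 + 186 = 410
Branch C: 100 (certain)
Overall = 0.22 × 919.1 + 0.1 × 410 + 0.68 × 100 = 202.202 + 41 + 68 = 311.202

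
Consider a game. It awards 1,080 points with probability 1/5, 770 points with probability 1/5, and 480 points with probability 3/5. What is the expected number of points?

658 points

EV = 1/5 × 1080 + 1/5 × 770 + 3/5 × 480 = 216 + 154 + 288 = 658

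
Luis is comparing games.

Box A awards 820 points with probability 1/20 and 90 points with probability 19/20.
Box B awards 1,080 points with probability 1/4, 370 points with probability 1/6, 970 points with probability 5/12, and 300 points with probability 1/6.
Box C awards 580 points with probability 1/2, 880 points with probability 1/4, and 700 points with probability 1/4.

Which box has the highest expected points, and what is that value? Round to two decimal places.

Box B (785.83 points)

Box A = 1/20 × 820 + 19/20 × 90 = 41 + 85.5 = 126.5
Box B = 1/4 × 1080 + 1/6 × 370 + 5/12 × 970 + 1/6 × 300 = 270 + 61.6667 + 404.1667 + 50 = 785.8333
Box C = 1/2 × 580 + 1/4 × 880 + 1/4 × 700 = 290 + 220 + 175 = 685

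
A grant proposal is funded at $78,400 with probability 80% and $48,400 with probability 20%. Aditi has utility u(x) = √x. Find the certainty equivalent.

E[u] = 0.8·√78400 + 0.2·√48400 = 0.8·280 + 0.2·220 = 268
CE = (268)² = 71824

$71,824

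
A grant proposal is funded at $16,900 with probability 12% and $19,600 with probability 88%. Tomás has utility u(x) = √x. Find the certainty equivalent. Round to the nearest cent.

$19,265.44

E[u] = 0.12·√16900 + 0.88·√19600 = 0.12·130 + 0.88·140 = 138.8
CE = (138.8)² = 19265.44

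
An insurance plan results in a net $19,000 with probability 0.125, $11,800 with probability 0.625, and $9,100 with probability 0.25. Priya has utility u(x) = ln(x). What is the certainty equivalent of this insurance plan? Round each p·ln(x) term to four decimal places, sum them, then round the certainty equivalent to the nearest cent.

$11,735.81

E[u] = 0.125·ln(19000) + 0.625·ln(11800) + 0.25·ln(9100) = 1.2315 + 5.8599 + 2.2790 = 9.3704
CE = e^9.3704 ≈ 11735.81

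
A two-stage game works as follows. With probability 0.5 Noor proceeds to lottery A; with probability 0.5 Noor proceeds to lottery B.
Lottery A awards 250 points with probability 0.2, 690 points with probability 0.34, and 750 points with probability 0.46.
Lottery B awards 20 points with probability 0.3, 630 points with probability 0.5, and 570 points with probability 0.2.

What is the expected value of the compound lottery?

532.3 points

EV(A) = 0.2 × 250 + 0.34 × 690 + 0.46 × 750 = 50 + 234.6 + 345 = 629.6
EV(B) = 0.3 × 20 + 0.5 × 630 + 0.2 × 570 = 6 + 315 + 114 = 435
Overall = 0.5 × 629.6 + 0.5 × 435 = 314.8 + 217.5 = 532.3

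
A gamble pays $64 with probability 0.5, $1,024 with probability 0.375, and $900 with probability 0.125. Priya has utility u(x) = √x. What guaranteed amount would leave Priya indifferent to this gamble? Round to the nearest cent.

E[u] = 0.5·√64 + 0.375·√1024 + 0.125·√900 = 0.5·8 + 0.375·32 + 0.125·30 = 19.75
CE = (19.75)² = 390.0625

$390.06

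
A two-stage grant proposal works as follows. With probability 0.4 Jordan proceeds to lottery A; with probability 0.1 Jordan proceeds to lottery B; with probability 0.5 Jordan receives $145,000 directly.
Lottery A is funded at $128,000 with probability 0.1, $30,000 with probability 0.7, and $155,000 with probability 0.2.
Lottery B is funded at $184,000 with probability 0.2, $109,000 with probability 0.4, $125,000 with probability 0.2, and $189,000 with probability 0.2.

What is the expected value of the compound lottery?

EV(A) = 0.1 × 128000 + 0.7 × 30000 + 0.2 × 155000 = 12800 + 21000 + 31000 = 64800
EV(B) = 0.2 × 184000 + 0.4 × 109000 + 0.2 × 125000 + 0.2 × 189000 = 36800 + 43600 + 25000 + 37800 = 143200
Branch C: 145000 (certain)
Overall = 0.4 × 64800 + 0.1 × 143200 + 0.5 × 145000 = 25920 + 14320 + 72500 = 112740

$112,740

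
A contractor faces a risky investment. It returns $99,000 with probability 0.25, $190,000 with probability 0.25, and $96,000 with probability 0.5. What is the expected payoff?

$120,250

EV = 0.25 × 99000 + 0.25 × 190000 + 0.5 × 96000 = 24750 + 47500 + 48000 = 120250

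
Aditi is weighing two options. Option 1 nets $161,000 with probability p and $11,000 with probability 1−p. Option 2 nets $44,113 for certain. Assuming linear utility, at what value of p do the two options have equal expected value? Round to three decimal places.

p = 0.221

p·161000 + (1−p)·11000 = 44113
150000p + 11000 = 44113
p = (44113 − 11000) / 150000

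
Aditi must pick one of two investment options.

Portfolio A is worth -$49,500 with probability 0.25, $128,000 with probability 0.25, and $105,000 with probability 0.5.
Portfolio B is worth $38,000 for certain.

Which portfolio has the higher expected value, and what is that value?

Portfolio A = 0.25 × (-49500) + 0.25 × 128000 + 0.5 × 105000 = -12375 + 32000 + 52500 = 72125
Portfolio B: 38000 (certain)

Portfolio A ($72,125)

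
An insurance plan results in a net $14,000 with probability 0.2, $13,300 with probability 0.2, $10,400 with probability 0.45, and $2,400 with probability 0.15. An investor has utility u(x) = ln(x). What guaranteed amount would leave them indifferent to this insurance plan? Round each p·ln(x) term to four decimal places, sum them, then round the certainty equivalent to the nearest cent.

E[u] = 0.2·ln(14000) + 0.2·ln(13300) + 0.45·ln(10400) + 0.15·ln(2400) = 1.9094 + 1.8991 + 4.1623 + 1.1675 = 9.1383
CE = e^9.1383 ≈ 9304.93

$9,304.93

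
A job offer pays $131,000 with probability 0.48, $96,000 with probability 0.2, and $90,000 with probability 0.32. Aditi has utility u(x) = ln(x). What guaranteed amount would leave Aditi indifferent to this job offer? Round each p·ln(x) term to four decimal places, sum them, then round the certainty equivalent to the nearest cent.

$109,163.28

E[u] = 0.48·ln(131000) + 0.2·ln(96000) + 0.32·ln(90000) = 5.6558 + 2.2944 + 3.6504 = 11.6006
CE = e^11.6006 ≈ 109163.28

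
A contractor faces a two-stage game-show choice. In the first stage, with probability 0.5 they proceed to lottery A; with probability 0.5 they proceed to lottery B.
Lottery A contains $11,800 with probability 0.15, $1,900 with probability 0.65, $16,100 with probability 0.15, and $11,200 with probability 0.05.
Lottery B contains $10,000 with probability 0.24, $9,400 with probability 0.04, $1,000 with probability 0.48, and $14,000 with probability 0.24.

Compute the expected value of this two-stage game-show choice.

EV(A) = 0.15 × 11800 + 0.65 × 1900 + 0.15 × 16100 + 0.05 × 11200 = 1770 + 1235 + 2415 + 560 = 5980
EV(B) = 0.24 × 10000 + 0.04 × 9400 + 0.48 × 1000 + 0.24 × 14000 = 2400 + 376 + 480 + 3360 = 6616
Overall = 0.5 × 5980 + 0.5 × 6616 = 2990 + 3308 = 6298

$6,298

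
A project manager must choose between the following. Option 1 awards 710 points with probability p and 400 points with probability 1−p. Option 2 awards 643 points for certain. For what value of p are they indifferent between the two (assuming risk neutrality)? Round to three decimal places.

p·710 + (1−p)·400 = 643
310p + 400 = 643
p = (643 − 400) / 310

p = 0.784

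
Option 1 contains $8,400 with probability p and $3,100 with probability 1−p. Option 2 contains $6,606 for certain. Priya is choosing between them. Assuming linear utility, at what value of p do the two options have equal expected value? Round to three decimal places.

p·8400 + (1−p)·3100 = 6606
5300p + 3100 = 6606
p = (6606 − 3100) / 5300

p = 0.662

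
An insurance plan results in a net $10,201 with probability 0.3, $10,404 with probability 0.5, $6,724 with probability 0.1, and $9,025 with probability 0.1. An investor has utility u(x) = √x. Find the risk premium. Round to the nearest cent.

E[u] = 0.3·√10201 + 0.5·√10404 + 0.1·√6724 + 0.1·√9025 = 0.3·101 + 0.5·102 + 0.1·82 + 0.1·95 = 99
CE = (99)² = 9801
Risk premium = EV − CE = 9837.2 − 9801 = 36.2

$36.20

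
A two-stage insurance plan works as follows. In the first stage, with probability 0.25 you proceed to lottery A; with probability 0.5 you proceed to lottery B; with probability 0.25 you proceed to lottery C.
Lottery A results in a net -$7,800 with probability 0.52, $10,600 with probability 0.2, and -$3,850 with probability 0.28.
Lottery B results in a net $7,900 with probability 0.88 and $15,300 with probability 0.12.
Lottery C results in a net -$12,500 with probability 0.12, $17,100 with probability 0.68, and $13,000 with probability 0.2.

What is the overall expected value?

$6,822.50

EV(A) = 0.52 × (-7800) + 0.2 × 10600 + 0.28 × (-3850) = -4056 + 2120 − 1078 = -3014
EV(B) = 0.88 × 7900 + 0.12 × 15300 = 6952 + 1836 = 8788
EV(C) = 0.12 × (-12500) + 0.68 × 17100 + 0.2 × 13000 = -1500 + 11628 + 2600 = 12728
Overall = 0.25 × (-3014) + 0.5 × 8788 + 0.25 × 12728 = -753.5 + 4394 + 3182 = 6822.5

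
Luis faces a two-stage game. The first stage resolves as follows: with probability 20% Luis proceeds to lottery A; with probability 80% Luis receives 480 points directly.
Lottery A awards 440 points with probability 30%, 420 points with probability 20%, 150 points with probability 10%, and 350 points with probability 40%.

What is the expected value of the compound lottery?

EV(A) = 0.3 × 440 + 0.2 × 420 + 0.1 × 150 + 0.4 × 350 = 132 + 84 + 15 + 140 = 371
Branch B: 480 (certain)
Overall = 0.2 × 371 + 0.8 × 480 = 74.2 + 384 = 458.2

458.2 points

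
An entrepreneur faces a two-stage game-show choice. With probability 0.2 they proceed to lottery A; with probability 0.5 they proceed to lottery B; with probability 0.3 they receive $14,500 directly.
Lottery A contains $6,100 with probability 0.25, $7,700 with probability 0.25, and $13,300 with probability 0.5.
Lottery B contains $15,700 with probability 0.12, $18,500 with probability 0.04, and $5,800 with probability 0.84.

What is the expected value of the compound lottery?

EV(A) = 0.25 × 6100 + 0.25 × 7700 + 0.5 × 13300 = 1525 + 1925 + 6650 = 10100
EV(B) = 0.12 × 15700 + 0.04 × 18500 + 0.84 × 5800 = 1884 + 740 + 4872 = 7496
Branch C: 14500 (certain)
Overall = 0.2 × 10100 + 0.5 × 7496 + 0.3 × 14500 = 2020 + 3748 + 4350 = 10118

$10,118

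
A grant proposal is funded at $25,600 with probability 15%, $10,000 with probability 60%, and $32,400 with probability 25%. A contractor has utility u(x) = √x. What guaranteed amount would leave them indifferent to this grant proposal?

E[u] = 0.15·√25600 + 0.6·√10000 + 0.25·√32400 = 0.15·160 + 0.6·100 + 0.25·180 = 129
CE = (129)² = 16641

$16,641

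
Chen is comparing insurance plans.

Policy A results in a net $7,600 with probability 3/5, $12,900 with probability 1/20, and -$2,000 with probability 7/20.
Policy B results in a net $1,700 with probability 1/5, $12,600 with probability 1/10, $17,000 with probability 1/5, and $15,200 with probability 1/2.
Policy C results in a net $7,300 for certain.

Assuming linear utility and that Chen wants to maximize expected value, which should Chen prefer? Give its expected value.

Policy A = 3/5 × 7600 + 1/20 × 12900 + 7/20 × (-2000) = 4560 + 645 − 700 = 4505
Policy B = 1/5 × 1700 + 1/10 × 12600 + 1/5 × 17000 + 1/2 × 15200 = 340 + 1260 + 3400 + 7600 = 12600
Policy C: 7300 (certain)

Policy B ($12,600)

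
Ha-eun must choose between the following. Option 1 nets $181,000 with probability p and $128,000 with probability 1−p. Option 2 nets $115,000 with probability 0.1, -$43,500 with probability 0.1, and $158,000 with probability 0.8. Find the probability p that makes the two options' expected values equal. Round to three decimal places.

p = 0.105

EV(Option 2) = 0.1 × 115000 + 0.1 × (-43500) + 0.8 × 158000 = 11500 − 4350 + 126400 = 133550
p·181000 + (1−p)·128000 = 133550
53000p + 128000 = 133550
p = (133550 − 128000) / 53000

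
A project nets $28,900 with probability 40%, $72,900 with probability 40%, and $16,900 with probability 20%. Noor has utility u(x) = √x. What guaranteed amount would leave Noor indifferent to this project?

$40,804

E[u] = 0.4·√28900 + 0.4·√72900 + 0.2·√16900 = 0.4·170 + 0.4·270 + 0.2·130 = 202
CE = (202)² = 40804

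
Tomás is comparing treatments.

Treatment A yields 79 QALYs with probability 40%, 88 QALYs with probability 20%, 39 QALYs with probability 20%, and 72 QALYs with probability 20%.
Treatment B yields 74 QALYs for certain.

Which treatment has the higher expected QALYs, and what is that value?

Treatment B (74 QALYs)

Treatment A = 0.4 × 79 + 0.2 × 88 + 0.2 × 39 + 0.2 × 72 = 31.6 + 17.6 + 7.8 + 14.4 = 71.4
Treatment B: 74 (certain)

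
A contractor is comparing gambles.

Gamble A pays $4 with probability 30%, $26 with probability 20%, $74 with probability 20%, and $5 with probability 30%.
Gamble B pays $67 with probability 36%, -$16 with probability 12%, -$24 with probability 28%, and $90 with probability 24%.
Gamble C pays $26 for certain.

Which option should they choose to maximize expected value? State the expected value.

Gamble A = 0.3 × 4 + 0.2 × 26 + 0.2 × 74 + 0.3 × 5 = 1.2 + 5.2 + 14.8 + 1.5 = 22.7
Gamble B = 0.36 × 67 + 0.12 × (-16) + 0.28 × (-24) + 0.24 × 90 = 24.12 − 1.92 − 6.72 + 21.6 = 37.08
Gamble C: 26 (certain)

Gamble B ($37.08)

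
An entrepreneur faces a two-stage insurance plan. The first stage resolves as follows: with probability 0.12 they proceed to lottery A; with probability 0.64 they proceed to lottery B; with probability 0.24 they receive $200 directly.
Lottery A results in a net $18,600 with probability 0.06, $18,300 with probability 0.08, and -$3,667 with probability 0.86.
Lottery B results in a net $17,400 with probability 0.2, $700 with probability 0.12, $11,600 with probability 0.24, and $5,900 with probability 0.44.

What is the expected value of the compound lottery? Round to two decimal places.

$5,703.33

EV(A) = 0.06 × 18600 + 0.08 × 18300 + 0.86 × (-3667) = 1116 + 1464 − 3153.62 = -573.62
EV(B) = 0.2 × 17400 + 0.12 × 700 + 0.24 × 11600 + 0.44 × 5900 = 3480 + 84 + 2784 + 2596 = 8944
Branch C: 200 (certain)
Overall = 0.12 × (-573.62) + 0.64 × 8944 + 0.24 × 200 = -68.8344 + 5724.16 + 48 = 5703.3256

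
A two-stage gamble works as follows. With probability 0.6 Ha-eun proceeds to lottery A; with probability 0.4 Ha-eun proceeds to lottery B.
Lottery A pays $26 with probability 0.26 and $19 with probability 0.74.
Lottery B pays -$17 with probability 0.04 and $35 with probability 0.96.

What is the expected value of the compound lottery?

EV(A) = 0.26 × 26 + 0.74 × 19 = 6.76 + 14.06 = 20.82
EV(B) = 0.04 × (-17) + 0.96 × 35 = -0.68 + 33.6 = 32.92
Overall = 0.6 × 20.82 + 0.4 × 32.92 = 12.492 + 13.168 = 25.66

$25.66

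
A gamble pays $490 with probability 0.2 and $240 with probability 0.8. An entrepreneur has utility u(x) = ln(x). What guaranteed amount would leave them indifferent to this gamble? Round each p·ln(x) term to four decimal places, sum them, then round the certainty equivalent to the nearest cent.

E[u] = 0.2·ln(490) + 0.8·ln(240) = 1.2389 + 4.3845 = 5.6234
CE = e^5.6234 ≈ 276.83

$276.83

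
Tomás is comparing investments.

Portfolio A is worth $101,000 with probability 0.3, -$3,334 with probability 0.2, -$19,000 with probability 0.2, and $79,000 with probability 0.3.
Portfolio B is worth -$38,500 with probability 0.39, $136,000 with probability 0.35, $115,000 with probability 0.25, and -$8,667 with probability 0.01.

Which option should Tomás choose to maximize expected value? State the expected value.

Portfolio A = 0.3 × 101000 + 0.2 × (-3334) + 0.2 × (-19000) + 0.3 × 79000 = 30300 − 666.8 − 3800 + 23700 = 49533.2
Portfolio B = 0.39 × (-38500) + 0.35 × 136000 + 0.25 × 115000 + 0.01 × (-8667) = -15015 + 47600 + 28750 − 86.67 = 61248.33

Portfolio B ($61,248.33)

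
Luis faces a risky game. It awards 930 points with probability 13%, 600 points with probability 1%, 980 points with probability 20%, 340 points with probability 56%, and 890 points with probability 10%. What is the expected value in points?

602.3 points

EV = 0.13 × 930 + 0.01 × 600 + 0.2 × 980 + 0.56 × 340 + 0.1 × 890 = 120.9 + 6 + 196 + 190.4 + 89 = 602.3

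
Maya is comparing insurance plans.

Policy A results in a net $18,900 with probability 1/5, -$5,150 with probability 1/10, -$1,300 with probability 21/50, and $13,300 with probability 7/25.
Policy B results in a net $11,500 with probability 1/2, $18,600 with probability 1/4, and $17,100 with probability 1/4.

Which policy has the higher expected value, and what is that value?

Policy B ($14,675)

Policy A = 1/5 × 18900 + 1/10 × (-5150) + 21/50 × (-1300) + 7/25 × 13300 = 3780 − 515 − 546 + 3724 = 6443
Policy B = 1/2 × 11500 + 1/4 × 18600 + 1/4 × 17100 = 5750 + 4650 + 4275 = 14675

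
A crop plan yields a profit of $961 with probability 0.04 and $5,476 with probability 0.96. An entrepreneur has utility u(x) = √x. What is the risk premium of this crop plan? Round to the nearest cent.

E[u] = 0.04·√961 + 0.96·√5476 = 0.04·31 + 0.96·74 = 72.28
CE = (72.28)² = 5224.3984
Risk premium = EV − CE = 5295.4 − 5224.3984 = 71.0016

$71.00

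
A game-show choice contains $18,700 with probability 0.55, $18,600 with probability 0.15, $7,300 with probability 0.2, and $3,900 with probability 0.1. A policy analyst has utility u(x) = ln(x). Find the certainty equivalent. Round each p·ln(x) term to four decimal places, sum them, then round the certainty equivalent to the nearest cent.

$13,234.73

E[u] = 0.55·ln(18700) + 0.15·ln(18600) + 0.2·ln(7300) + 0.1·ln(3900) = 5.4100 + 1.4746 + 1.7791 + 0.8269 = 9.4906
CE = e^9.4906 ≈ 13234.73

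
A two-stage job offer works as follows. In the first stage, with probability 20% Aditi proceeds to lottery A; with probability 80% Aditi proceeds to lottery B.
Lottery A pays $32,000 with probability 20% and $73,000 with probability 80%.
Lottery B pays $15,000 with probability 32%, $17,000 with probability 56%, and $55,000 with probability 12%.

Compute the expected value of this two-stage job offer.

EV(A) = 0.2 × 32000 + 0.8 × 73000 = 6400 + 58400 = 64800
EV(B) = 0.32 × 15000 + 0.56 × 17000 + 0.12 × 55000 = 4800 + 9520 + 6600 = 20920
Overall = 0.2 × 64800 + 0.8 × 20920 = 12960 + 16736 = 29696

$29,696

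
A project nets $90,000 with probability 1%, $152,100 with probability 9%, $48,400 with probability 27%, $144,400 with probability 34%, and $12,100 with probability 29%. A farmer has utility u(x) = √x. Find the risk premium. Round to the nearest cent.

E[u] = 0.01·√90000 + 0.09·√152100 + 0.27·√48400 + 0.34·√144400 + 0.29·√12100 = 0.01·300 + 0.09·390 + 0.27·220 + 0.34·380 + 0.29·110 = 258.6
CE = (258.6)² = 66873.96
Risk premium = EV − CE = 80262 − 66873.96 = 13388.04

$13,388.04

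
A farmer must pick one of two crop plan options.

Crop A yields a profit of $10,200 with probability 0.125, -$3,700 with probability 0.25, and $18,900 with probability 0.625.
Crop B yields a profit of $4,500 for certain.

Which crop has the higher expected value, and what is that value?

Crop A = 0.125 × 10200 + 0.25 × (-3700) + 0.625 × 18900 = 1275 − 925 + 11812.5 = 12162.5
Crop B: 4500 (certain)

Crop A ($12,162.50)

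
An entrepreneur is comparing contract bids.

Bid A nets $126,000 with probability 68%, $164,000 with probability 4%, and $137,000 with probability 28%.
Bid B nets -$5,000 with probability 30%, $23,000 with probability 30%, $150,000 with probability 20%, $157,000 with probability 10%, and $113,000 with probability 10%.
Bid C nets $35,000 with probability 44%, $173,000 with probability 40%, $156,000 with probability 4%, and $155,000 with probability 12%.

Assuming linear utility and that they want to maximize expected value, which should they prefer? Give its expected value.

Bid A = 0.68 × 126000 + 0.04 × 164000 + 0.28 × 137000 = 85680 + 6560 + 38360 = 130600
Bid B = 0.3 × (-5000) + 0.3 × 23000 + 0.2 × 150000 + 0.1 × 157000 + 0.1 × 113000 = -1500 + 6900 + 30000 + 15700 + 11300 = 62400
Bid C = 0.44 × 35000 + 0.4 × 173000 + 0.04 × 156000 + 0.12 × 155000 = 15400 + 69200 + 6240 + 18600 = 109440

Bid A ($130,600)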